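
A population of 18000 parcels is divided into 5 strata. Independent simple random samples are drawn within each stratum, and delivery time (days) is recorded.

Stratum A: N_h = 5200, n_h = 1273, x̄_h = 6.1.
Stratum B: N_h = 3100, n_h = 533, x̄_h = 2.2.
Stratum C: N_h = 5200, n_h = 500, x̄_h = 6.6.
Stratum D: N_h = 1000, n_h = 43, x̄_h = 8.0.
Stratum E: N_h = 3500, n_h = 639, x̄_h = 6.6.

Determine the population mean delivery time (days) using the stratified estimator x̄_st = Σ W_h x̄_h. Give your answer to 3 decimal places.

x̄_st ≈ 5.776

N = Σ N_h = 18000. Stratum weights W_h = N_h/N.
x̄_st = (5200·6.1 + 3100·2.2 + 5200·6.6 + 1000·8.0 + 3500·6.6) / 18000 = 5.77556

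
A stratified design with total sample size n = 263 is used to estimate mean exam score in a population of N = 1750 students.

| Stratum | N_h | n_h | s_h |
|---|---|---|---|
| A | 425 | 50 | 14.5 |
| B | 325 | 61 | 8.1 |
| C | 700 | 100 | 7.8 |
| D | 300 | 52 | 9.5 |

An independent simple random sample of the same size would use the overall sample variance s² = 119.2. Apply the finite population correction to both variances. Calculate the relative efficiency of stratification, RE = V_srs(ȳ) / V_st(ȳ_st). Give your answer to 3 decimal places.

V̂(ȳ_st) = Σ W_h² (1 − n_h/N_h) s_h²/n_h, with W_h = N_h/N and N = 1750:
  stratum A: (425/1750)²·(1 − 50/425)·14.5²/50 = 0.218832
  stratum B: (325/1750)²·(1 − 61/325)·8.1²/61 = 0.0301336
  stratum C: (700/1750)²·(1 − 100/700)·7.8²/100 = 0.0834377
  stratum D: (300/1750)²·(1 − 52/300)·9.5²/52 = 0.0421639
V_st = 0.374567
V_srs = (1 − 263/1750)·119.2/263 = 0.385118
Relative efficiency = V_srs / V_st = 0.385118/0.374567 = 1.0282

RE ≈ 1.028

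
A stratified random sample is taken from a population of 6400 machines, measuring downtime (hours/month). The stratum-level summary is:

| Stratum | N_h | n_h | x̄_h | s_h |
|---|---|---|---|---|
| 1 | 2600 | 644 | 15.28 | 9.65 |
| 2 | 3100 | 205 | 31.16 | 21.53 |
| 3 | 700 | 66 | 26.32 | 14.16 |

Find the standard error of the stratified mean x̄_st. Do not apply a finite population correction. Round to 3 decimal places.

V̂(x̄_st) = Σ W_h² s_h²/n_h, with W_h = N_h/N and N = 6400:
  stratum 1: (2600/6400)²·9.65²/644 = 0.0238647
  stratum 2: (3100/6400)²·21.53²/205 = 0.530515
  stratum 3: (700/6400)²·14.16²/66 = 0.0363428
V̂(x̄_st) = 0.590722
SE(x̄_st) = √0.590722 = 0.768585

SE(x̄_st) ≈ 0.769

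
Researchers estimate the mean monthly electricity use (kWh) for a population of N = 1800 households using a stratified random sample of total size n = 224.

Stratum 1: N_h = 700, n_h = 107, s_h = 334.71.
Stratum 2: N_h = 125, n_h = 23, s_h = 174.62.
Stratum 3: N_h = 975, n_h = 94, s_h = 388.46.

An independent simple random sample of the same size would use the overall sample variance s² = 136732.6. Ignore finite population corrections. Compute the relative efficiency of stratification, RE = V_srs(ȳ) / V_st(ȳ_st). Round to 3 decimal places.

V̂(ȳ_st) = Σ W_h² s_h²/n_h, with W_h = N_h/N and N = 1800:
  stratum 1: (700/1800)²·334.71²/107 = 158.345
  stratum 2: (125/1800)²·174.62²/23 = 6.39345
  stratum 3: (975/1800)²·388.46²/94 = 471.009
V_st = 635.747
V_srs = s²/n = 136732.6/224 = 610.413
Relative efficiency = V_srs / V_st = 610.413/635.747 = 0.9602

RE ≈ 0.960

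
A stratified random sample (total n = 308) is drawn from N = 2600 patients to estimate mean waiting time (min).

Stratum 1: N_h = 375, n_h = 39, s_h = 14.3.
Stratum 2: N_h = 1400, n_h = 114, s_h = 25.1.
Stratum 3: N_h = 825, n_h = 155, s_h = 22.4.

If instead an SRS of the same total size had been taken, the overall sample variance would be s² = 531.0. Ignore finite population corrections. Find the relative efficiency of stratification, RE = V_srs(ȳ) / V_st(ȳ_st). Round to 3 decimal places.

RE ≈ 0.846

V̂(ȳ_st) = Σ W_h² s_h²/n_h, with W_h = N_h/N and N = 2600:
  stratum 1: (375/2600)²·14.3²/39 = 0.109075
  stratum 2: (1400/2600)²·25.1²/114 = 1.60233
  stratum 3: (825/2600)²·22.4²/155 = 0.325931
V_st = 2.03734
V_srs = s²/n = 531.0/308 = 1.72403
Relative efficiency = V_srs / V_st = 1.72403/2.03734 = 0.8462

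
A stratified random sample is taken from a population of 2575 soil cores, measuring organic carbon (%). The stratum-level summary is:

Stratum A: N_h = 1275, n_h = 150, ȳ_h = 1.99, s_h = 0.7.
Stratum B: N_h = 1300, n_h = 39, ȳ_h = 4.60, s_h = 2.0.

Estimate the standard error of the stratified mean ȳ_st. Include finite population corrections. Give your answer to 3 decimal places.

V̂(ȳ_st) = Σ W_h² (1 − n_h/N_h) s_h²/n_h, with W_h = N_h/N and N = 2575:
  stratum A: (1275/2575)²·(1 − 150/1275)·0.7²/150 = 0.000706664
  stratum B: (1300/2575)²·(1 − 39/1300)·2.0²/39 = 0.0253571
V̂(ȳ_st) = 0.0260638
SE(ȳ_st) = √0.0260638 = 0.161443

SE(ȳ_st) ≈ 0.161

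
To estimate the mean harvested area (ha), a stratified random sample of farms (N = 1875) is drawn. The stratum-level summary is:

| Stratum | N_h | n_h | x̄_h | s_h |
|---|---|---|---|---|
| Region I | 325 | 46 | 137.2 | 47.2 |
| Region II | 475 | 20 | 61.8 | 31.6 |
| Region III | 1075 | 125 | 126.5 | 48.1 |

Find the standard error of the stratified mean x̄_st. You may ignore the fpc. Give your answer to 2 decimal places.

SE(x̄_st) ≈ 3.28

V̂(x̄_st) = Σ W_h² s_h²/n_h, with W_h = N_h/N and N = 1875:
  stratum Region I: (325/1875)²·47.2²/46 = 1.45509
  stratum Region II: (475/1875)²·31.6²/20 = 3.20427
  stratum Region III: (1075/1875)²·48.1²/125 = 6.08407
V̂(x̄_st) = 10.7434
SE(x̄_st) = √10.7434 = 3.27772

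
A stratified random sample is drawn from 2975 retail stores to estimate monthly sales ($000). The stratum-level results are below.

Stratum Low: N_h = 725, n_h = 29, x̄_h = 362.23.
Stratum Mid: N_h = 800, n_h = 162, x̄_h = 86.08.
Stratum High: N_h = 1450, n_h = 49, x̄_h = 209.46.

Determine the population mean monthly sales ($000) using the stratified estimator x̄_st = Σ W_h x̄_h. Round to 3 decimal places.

N = Σ N_h = 2975. Stratum weights W_h = N_h/N.
x̄_st = (725·362.23 + 800·86.08 + 1450·209.46) / 2975 = 213.51185

x̄_st ≈ 213.512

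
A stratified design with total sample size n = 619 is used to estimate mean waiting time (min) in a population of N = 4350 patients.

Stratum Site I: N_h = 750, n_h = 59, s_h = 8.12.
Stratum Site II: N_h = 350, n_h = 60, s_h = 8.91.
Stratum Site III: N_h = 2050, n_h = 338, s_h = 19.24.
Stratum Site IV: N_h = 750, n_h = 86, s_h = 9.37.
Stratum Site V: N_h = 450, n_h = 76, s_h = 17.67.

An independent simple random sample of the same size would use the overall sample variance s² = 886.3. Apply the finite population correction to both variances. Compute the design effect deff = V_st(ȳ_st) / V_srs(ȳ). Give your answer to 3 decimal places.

V̂(ȳ_st) = Σ W_h² (1 − n_h/N_h) s_h²/n_h, with W_h = N_h/N and N = 4350:
  stratum Site I: (750/4350)²·(1 − 59/750)·8.12²/59 = 0.030607
  stratum Site II: (350/4350)²·(1 − 60/350)·8.91²/60 = 0.00709728
  stratum Site III: (2050/4350)²·(1 − 338/2050)·19.24²/338 = 0.203129
  stratum Site IV: (750/4350)²·(1 − 86/750)·9.37²/86 = 0.0268678
  stratum Site V: (450/4350)²·(1 − 76/450)·17.67²/76 = 0.0365397
V_st = 0.304241
V_srs = (1 − 619/4350)·886.3/619 = 1.22808
deff = V_st / V_srs = 0.304241/1.22808 = 0.2477

deff ≈ 0.248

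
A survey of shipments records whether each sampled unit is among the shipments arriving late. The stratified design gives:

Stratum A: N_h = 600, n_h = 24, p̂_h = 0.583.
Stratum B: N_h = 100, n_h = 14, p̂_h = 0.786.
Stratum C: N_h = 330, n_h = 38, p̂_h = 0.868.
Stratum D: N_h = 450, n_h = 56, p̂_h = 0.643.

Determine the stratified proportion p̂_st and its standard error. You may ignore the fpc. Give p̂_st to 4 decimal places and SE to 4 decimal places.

N = 1480; stratum weights W_h = N_h/N.
p̂_st = Σ W_h p̂_h = (600·0.583 + 100·0.786 + 330·0.868 + 450·0.643)/1480 = 0.67851
V̂(p̂_st) = Σ W_h² p̂_h(1−p̂_h)/(n_h−1):
  stratum A: (600/1480)²·0.583·0.417/23 = 0.00173722
  stratum B: (100/1480)²·0.786·0.214/13 = 5.90703e-05
  stratum C: (330/1480)²·0.868·0.132/37 = 0.000153956
  stratum D: (450/1480)²·0.643·0.357/55 = 0.00038585
V̂(p̂_st) = 0.0023361; SE = √V̂ = 0.0483332

p̂_st ≈ 0.6785, SE ≈ 0.0483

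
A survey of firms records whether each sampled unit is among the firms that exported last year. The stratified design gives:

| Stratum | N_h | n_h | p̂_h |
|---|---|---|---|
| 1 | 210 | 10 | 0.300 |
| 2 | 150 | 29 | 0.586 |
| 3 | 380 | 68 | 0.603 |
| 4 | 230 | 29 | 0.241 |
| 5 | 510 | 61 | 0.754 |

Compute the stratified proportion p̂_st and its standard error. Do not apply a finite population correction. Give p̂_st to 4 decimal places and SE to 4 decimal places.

p̂_st ≈ 0.5541, SE ≈ 0.0363

N = 1480; stratum weights W_h = N_h/N.
p̂_st = Σ W_h p̂_h = (210·0.300 + 150·0.586 + 380·0.603 + 230·0.241 + 510·0.754)/1480 = 0.55406
V̂(p̂_st) = Σ W_h² p̂_h(1−p̂_h)/(n_h−1):
  stratum 1: (210/1480)²·0.300·0.700/9 = 0.000469777
  stratum 2: (150/1480)²·0.586·0.414/28 = 8.90018e-05
  stratum 3: (380/1480)²·0.603·0.397/67 = 0.000235547
  stratum 4: (230/1480)²·0.241·0.759/28 = 0.000157773
  stratum 5: (510/1480)²·0.754·0.246/60 = 0.00036709
V̂(p̂_st) = 0.00131919; SE = √V̂ = 0.0363206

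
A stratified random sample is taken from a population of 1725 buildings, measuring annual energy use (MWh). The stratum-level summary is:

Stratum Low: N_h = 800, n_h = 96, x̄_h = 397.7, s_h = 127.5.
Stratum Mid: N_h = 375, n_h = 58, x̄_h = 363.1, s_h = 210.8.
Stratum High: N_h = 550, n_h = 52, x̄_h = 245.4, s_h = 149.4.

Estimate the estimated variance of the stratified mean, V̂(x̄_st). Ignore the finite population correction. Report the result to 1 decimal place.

V̂(x̄_st) = Σ W_h² s_h²/n_h, with W_h = N_h/N and N = 1725:
  stratum Low: (800/1725)²·127.5²/96 = 36.4209
  stratum Mid: (375/1725)²·210.8²/58 = 36.2074
  stratum High: (550/1725)²·149.4²/52 = 43.636
V̂(x̄_st) = 116.264

V̂(x̄_st) ≈ 116.3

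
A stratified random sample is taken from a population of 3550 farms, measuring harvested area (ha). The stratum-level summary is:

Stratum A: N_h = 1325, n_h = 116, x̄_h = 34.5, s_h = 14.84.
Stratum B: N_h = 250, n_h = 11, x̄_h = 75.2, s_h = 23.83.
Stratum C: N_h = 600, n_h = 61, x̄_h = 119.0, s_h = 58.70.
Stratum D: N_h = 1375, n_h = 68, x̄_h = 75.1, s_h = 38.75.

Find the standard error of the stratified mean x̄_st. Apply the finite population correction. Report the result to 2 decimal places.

V̂(x̄_st) = Σ W_h² (1 − n_h/N_h) s_h²/n_h, with W_h = N_h/N and N = 3550:
  stratum A: (1325/3550)²·(1 − 116/1325)·14.84²/116 = 0.241321
  stratum B: (250/3550)²·(1 − 11/250)·23.83²/11 = 0.244758
  stratum C: (600/3550)²·(1 − 61/600)·58.70²/61 = 1.44954
  stratum D: (1375/3550)²·(1 − 68/1375)·38.75²/68 = 3.14888
V̂(x̄_st) = 5.0845
SE(x̄_st) = √5.0845 = 2.25488

SE(x̄_st) ≈ 2.25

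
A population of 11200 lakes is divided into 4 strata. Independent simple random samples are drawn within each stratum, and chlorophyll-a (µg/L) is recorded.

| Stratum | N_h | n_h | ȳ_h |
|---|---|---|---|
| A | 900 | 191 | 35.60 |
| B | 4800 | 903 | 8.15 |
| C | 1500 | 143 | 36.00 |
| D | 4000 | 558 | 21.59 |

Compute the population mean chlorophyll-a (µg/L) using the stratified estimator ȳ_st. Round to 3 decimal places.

N = Σ N_h = 11200. Stratum weights W_h = N_h/N.
ȳ_st = (900·35.60 + 4800·8.15 + 1500·36.00 + 4000·21.59) / 11200 = 18.88571

ȳ_st ≈ 18.886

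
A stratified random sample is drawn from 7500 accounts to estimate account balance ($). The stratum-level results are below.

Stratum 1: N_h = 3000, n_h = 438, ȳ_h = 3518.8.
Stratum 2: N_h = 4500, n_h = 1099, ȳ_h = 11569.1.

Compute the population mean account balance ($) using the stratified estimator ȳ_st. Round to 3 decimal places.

ȳ_st ≈ 8348.980

N = Σ N_h = 7500. Stratum weights W_h = N_h/N.
ȳ_st = (3000·3518.8 + 4500·11569.1) / 7500 = 8348.98000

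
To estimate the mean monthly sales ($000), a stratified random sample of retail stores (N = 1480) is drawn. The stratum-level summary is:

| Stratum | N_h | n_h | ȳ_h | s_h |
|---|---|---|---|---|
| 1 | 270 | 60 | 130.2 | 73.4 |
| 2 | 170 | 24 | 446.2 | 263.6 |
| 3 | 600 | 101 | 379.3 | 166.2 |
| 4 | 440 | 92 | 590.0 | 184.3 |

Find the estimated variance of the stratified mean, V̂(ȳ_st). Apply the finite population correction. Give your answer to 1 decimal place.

V̂(ȳ_st) = Σ W_h² (1 − n_h/N_h) s_h²/n_h, with W_h = N_h/N and N = 1480:
  stratum 1: (270/1480)²·(1 − 60/270)·73.4²/60 = 2.32434
  stratum 2: (170/1480)²·(1 − 24/170)·263.6²/24 = 32.8064
  stratum 3: (600/1480)²·(1 − 101/600)·166.2²/101 = 37.3826
  stratum 4: (440/1480)²·(1 − 92/440)·184.3²/92 = 25.809
V̂(ȳ_st) = 98.3223

V̂(ȳ_st) ≈ 98.3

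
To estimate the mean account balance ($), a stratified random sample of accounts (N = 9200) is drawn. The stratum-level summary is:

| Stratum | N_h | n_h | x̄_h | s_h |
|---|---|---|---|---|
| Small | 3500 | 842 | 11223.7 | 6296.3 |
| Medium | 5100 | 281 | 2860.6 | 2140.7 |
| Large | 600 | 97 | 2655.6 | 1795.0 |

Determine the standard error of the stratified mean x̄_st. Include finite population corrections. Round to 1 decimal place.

SE(x̄_st) ≈ 100.1

V̂(x̄_st) = Σ W_h² (1 − n_h/N_h) s_h²/n_h, with W_h = N_h/N and N = 9200:
  stratum Small: (3500/9200)²·(1 − 842/3500)·6296.3²/842 = 5174.95
  stratum Medium: (5100/9200)²·(1 − 281/5100)·2140.7²/281 = 4735.4
  stratum Large: (600/9200)²·(1 − 97/600)·1795.0²/97 = 118.441
V̂(x̄_st) = 10028.8
SE(x̄_st) = √10028.8 = 100.144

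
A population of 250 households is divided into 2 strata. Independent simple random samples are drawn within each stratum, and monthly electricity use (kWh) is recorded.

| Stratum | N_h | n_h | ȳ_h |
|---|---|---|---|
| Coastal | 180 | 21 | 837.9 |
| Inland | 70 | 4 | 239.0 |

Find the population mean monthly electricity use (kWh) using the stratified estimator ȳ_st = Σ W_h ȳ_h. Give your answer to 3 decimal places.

ȳ_st ≈ 670.208

N = Σ N_h = 250. Stratum weights W_h = N_h/N.
ȳ_st = (180·837.9 + 70·239.0) / 250 = 670.20800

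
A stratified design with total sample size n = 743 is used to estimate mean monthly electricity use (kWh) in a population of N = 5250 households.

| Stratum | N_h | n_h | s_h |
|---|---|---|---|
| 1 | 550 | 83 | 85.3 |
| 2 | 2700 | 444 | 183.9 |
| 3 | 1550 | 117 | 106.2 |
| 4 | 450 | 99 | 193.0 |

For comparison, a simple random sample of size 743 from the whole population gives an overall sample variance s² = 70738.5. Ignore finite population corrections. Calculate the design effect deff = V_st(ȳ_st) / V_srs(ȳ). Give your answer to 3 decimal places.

V̂(ȳ_st) = Σ W_h² s_h²/n_h, with W_h = N_h/N and N = 5250:
  stratum 1: (550/5250)²·85.3²/83 = 0.962114
  stratum 2: (2700/5250)²·183.9²/444 = 20.146
  stratum 3: (1550/5250)²·106.2²/117 = 8.40249
  stratum 4: (450/5250)²·193.0²/99 = 2.7643
V_st = 32.2749
V_srs = s²/n = 70738.5/743 = 95.2066
deff = V_st / V_srs = 32.2749/95.2066 = 0.3390

deff ≈ 0.339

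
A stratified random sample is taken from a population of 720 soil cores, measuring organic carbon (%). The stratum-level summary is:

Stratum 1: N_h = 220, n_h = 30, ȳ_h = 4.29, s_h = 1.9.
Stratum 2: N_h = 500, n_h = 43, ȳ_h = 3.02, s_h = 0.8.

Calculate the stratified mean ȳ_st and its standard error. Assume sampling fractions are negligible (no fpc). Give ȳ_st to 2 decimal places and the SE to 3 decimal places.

ȳ_st = Σ W_h ȳ_h = (220·4.29 + 500·3.02)/720 = 3.40806
V̂(ȳ_st) = Σ W_h² s_h²/n_h, with W_h = N_h/N and N = 720:
  stratum 1: (220/720)²·1.9²/30 = 0.0112348
  stratum 2: (500/720)²·0.8²/43 = 0.00717772
V̂(ȳ_st) = 0.0184125
SE(ȳ_st) = √0.0184125 = 0.135693

ȳ_st ≈ 3.41, SE ≈ 0.136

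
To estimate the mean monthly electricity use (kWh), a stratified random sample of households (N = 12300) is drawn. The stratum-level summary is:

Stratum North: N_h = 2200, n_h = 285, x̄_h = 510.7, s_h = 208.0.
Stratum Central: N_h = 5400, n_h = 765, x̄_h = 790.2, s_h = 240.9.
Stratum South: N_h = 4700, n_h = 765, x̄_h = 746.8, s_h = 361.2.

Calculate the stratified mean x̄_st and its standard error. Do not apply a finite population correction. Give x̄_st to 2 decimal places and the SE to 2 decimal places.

x̄_st ≈ 723.62, SE ≈ 6.66

x̄_st = Σ W_h x̄_h = (2200·510.7 + 5400·790.2 + 4700·746.8)/12300 = 723.62439
V̂(x̄_st) = Σ W_h² s_h²/n_h, with W_h = N_h/N and N = 12300:
  stratum North: (2200/12300)²·208.0²/285 = 4.85643
  stratum Central: (5400/12300)²·240.9²/765 = 14.6214
  stratum South: (4700/12300)²·361.2²/765 = 24.9012
V̂(x̄_st) = 44.379
SE(x̄_st) = √44.379 = 6.66176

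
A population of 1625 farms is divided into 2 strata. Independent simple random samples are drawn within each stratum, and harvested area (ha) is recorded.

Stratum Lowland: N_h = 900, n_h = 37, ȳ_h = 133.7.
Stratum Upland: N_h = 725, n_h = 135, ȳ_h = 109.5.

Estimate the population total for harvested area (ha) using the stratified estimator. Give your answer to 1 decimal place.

τ̂_st = Σ N_h ȳ_h = 900·133.7 + 725·109.5 = 199717.5

τ̂_st ≈ 199717.5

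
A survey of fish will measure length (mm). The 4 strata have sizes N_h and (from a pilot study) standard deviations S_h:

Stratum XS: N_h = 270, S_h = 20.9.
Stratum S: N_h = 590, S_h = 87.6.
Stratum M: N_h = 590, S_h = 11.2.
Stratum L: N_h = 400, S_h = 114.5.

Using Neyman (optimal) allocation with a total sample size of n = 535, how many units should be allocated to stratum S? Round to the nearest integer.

252

Neyman allocation: n_h = n · N_h S_h / Σ N_i S_i, with n = 535.
  stratum XS: N_h·S_h = 270·20.9 = 5643.00
  stratum S: N_h·S_h = 590·87.6 = 51684.00
  stratum M: N_h·S_h = 590·11.2 = 6608.00
  stratum L: N_h·S_h = 400·114.5 = 45800.00
Σ N_h S_h = 109735.00
n for stratum S = 535·51684.00/109735.00 = 251.979 → 252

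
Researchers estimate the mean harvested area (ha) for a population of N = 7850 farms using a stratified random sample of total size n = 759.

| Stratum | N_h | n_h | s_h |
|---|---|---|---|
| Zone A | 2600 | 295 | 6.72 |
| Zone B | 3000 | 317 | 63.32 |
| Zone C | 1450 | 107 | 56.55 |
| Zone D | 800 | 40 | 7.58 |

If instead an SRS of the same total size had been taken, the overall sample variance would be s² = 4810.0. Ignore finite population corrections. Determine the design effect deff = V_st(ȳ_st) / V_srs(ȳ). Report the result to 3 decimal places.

deff ≈ 0.457

V̂(ȳ_st) = Σ W_h² s_h²/n_h, with W_h = N_h/N and N = 7850:
  stratum Zone A: (2600/7850)²·6.72²/295 = 0.0167928
  stratum Zone B: (3000/7850)²·63.32²/317 = 1.84725
  stratum Zone C: (1450/7850)²·56.55²/107 = 1.01971
  stratum Zone D: (800/7850)²·7.58²/40 = 0.0149183
V_st = 2.89867
V_srs = s²/n = 4810.0/759 = 6.33729
deff = V_st / V_srs = 2.89867/6.33729 = 0.4574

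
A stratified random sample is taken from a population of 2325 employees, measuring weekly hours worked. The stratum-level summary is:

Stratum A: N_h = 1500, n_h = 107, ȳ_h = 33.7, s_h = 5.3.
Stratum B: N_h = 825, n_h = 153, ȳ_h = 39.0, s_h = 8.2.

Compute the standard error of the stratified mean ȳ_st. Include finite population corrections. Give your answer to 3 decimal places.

SE(ȳ_st) ≈ 0.383

V̂(ȳ_st) = Σ W_h² (1 − n_h/N_h) s_h²/n_h, with W_h = N_h/N and N = 2325:
  stratum A: (1500/2325)²·(1 − 107/1500)·5.3²/107 = 0.101476
  stratum B: (825/2325)²·(1 − 153/825)·8.2²/153 = 0.0450727
V̂(ȳ_st) = 0.146549
SE(ȳ_st) = √0.146549 = 0.382817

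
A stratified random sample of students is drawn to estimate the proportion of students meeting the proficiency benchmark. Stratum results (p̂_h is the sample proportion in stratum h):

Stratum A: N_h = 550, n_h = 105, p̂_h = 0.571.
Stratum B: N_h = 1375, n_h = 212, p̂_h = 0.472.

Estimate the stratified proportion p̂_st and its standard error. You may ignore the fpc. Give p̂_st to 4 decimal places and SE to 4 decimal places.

N = 1925; stratum weights W_h = N_h/N.
p̂_st = Σ W_h p̂_h = (550·0.571 + 1375·0.472)/1925 = 0.50029
V̂(p̂_st) = Σ W_h² p̂_h(1−p̂_h)/(n_h−1):
  stratum A: (550/1925)²·0.571·0.429/104 = 0.000192276
  stratum B: (1375/1925)²·0.472·0.528/211 = 0.000602611
V̂(p̂_st) = 0.000794887; SE = √V̂ = 0.0281937

p̂_st ≈ 0.5003, SE ≈ 0.0282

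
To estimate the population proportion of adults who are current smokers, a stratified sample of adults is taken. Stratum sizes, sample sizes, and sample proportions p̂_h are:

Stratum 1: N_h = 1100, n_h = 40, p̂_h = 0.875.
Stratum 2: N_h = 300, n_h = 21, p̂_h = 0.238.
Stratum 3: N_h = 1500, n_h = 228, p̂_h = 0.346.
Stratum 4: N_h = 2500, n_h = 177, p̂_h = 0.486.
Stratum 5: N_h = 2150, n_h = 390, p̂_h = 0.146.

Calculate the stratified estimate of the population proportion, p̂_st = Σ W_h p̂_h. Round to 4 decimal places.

N = 7550; stratum weights W_h = N_h/N.
p̂_st = Σ W_h p̂_h = (1100·0.875 + 300·0.238 + 1500·0.346 + 2500·0.486 + 2150·0.146)/7550 = 0.40819

p̂_st ≈ 0.4082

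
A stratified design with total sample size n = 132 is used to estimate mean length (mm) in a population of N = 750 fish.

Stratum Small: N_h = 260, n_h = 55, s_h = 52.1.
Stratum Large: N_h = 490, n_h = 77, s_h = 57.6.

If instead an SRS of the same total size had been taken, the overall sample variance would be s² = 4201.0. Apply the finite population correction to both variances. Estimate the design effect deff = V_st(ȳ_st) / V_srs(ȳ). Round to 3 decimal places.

V̂(ȳ_st) = Σ W_h² (1 − n_h/N_h) s_h²/n_h, with W_h = N_h/N and N = 750:
  stratum Small: (260/750)²·(1 − 55/260)·52.1²/55 = 4.67646
  stratum Large: (490/750)²·(1 − 77/490)·57.6²/77 = 15.5016
V_st = 20.1781
V_srs = (1 − 132/750)·4201.0/132 = 26.2244
deff = V_st / V_srs = 20.1781/26.2244 = 0.7694

deff ≈ 0.769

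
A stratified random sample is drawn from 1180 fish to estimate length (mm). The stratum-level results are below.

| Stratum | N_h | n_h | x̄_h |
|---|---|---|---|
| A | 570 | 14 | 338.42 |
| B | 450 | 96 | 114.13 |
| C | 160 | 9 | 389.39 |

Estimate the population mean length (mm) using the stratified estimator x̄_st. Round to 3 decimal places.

N = Σ N_h = 1180. Stratum weights W_h = N_h/N.
x̄_st = (570·338.42 + 450·114.13 + 160·389.39) / 1180 = 259.79686

x̄_st ≈ 259.797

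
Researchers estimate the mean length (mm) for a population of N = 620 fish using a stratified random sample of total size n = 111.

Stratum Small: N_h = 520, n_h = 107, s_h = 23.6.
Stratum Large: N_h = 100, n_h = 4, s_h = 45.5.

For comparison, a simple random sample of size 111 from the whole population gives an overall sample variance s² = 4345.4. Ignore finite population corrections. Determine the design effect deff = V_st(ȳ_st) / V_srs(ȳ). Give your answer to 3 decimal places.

V̂(ȳ_st) = Σ W_h² s_h²/n_h, with W_h = N_h/N and N = 620:
  stratum Small: (520/620)²·23.6²/107 = 3.66154
  stratum Large: (100/620)²·45.5²/4 = 13.4642
V_st = 17.1257
V_srs = s²/n = 4345.4/111 = 39.1477
deff = V_st / V_srs = 17.1257/39.1477 = 0.4375

deff ≈ 0.437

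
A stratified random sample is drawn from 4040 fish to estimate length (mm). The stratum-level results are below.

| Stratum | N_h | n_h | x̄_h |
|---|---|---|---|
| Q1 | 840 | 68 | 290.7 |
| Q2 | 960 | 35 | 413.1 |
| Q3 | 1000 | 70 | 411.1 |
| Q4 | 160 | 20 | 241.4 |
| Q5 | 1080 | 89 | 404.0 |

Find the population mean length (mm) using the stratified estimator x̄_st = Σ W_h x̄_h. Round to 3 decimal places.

N = Σ N_h = 4040. Stratum weights W_h = N_h/N.
x̄_st = (840·290.7 + 960·413.1 + 1000·411.1 + 160·241.4 + 1080·404.0) / 4040 = 377.92277

x̄_st ≈ 377.923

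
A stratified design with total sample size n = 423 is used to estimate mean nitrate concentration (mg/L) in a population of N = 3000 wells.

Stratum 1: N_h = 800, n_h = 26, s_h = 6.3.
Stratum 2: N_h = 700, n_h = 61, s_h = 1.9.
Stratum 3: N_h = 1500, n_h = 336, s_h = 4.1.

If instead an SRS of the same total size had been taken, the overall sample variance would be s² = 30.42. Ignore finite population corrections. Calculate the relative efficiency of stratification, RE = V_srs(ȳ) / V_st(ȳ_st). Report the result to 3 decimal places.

V̂(ȳ_st) = Σ W_h² s_h²/n_h, with W_h = N_h/N and N = 3000:
  stratum 1: (800/3000)²·6.3²/26 = 0.108554
  stratum 2: (700/3000)²·1.9²/61 = 0.00322204
  stratum 3: (1500/3000)²·4.1²/336 = 0.0125074
V_st = 0.124283
V_srs = s²/n = 30.42/423 = 0.0719149
Relative efficiency = V_srs / V_st = 0.0719149/0.124283 = 0.5786

RE ≈ 0.579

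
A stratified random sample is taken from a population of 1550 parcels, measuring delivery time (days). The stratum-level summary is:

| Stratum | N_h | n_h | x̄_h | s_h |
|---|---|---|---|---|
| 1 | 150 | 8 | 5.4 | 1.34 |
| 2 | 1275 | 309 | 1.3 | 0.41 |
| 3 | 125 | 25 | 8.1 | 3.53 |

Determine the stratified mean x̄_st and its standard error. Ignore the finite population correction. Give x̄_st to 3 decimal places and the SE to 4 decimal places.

x̄_st = Σ W_h x̄_h = (150·5.4 + 1275·1.3 + 125·8.1)/1550 = 2.24516
V̂(x̄_st) = Σ W_h² s_h²/n_h, with W_h = N_h/N and N = 1550:
  stratum 1: (150/1550)²·1.34²/8 = 0.00210203
  stratum 2: (1275/1550)²·0.41²/309 = 0.0003681
  stratum 3: (125/1550)²·3.53²/25 = 0.00324165
V̂(x̄_st) = 0.00571178
SE(x̄_st) = √0.00571178 = 0.0755763

x̄_st ≈ 2.245, SE ≈ 0.0756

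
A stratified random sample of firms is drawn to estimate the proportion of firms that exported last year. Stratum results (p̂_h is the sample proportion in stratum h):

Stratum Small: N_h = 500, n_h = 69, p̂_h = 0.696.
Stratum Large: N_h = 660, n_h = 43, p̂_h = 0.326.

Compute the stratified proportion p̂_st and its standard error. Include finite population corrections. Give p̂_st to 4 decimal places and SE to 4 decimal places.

p̂_st ≈ 0.4855, SE ≈ 0.0456

N = 1160; stratum weights W_h = N_h/N.
p̂_st = Σ W_h p̂_h = (500·0.696 + 660·0.326)/1160 = 0.48548
V̂(p̂_st) = Σ W_h² (1 − n_h/N_h) p̂_h(1−p̂_h)/(n_h−1):
  stratum Small: (500/1160)²·(1 − 69/500)·0.696·0.304/68 = 0.000498316
  stratum Large: (660/1160)²·(1 − 43/660)·0.326·0.674/42 = 0.00158322
V̂(p̂_st) = 0.00208154; SE = √V̂ = 0.0456239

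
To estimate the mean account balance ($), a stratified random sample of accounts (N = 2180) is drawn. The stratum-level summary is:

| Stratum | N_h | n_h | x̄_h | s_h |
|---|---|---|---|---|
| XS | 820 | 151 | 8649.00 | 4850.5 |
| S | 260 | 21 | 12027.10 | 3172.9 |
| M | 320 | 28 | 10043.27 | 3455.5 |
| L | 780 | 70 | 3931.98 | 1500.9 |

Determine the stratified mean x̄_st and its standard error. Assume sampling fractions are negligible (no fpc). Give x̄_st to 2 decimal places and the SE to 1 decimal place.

x̄_st ≈ 7568.82, SE ≈ 205.4

x̄_st = Σ W_h x̄_h = (820·8649.00 + 260·12027.10 + 320·10043.27 + 780·3931.98)/2180 = 7568.81505
V̂(x̄_st) = Σ W_h² s_h²/n_h, with W_h = N_h/N and N = 2180:
  stratum XS: (820/2180)²·4850.5²/151 = 22045
  stratum S: (260/2180)²·3172.9²/21 = 6819.1
  stratum M: (320/2180)²·3455.5²/28 = 9188.63
  stratum L: (780/2180)²·1500.9²/70 = 4119.85
V̂(x̄_st) = 42172.6
SE(x̄_st) = √42172.6 = 205.36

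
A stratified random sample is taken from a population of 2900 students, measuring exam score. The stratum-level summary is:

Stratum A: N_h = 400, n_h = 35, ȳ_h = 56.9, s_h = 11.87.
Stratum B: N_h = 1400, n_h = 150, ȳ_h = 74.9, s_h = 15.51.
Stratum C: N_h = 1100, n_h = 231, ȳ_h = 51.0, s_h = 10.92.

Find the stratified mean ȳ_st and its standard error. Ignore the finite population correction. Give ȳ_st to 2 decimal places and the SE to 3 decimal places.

ȳ_st ≈ 63.35, SE ≈ 0.724

ȳ_st = Σ W_h ȳ_h = (400·56.9 + 1400·74.9 + 1100·51.0)/2900 = 63.35172
V̂(ȳ_st) = Σ W_h² s_h²/n_h, with W_h = N_h/N and N = 2900:
  stratum A: (400/2900)²·11.87²/35 = 0.0765874
  stratum B: (1400/2900)²·15.51²/150 = 0.37376
  stratum C: (1100/2900)²·10.92²/231 = 0.0742716
V̂(ȳ_st) = 0.524619
SE(ȳ_st) = √0.524619 = 0.724306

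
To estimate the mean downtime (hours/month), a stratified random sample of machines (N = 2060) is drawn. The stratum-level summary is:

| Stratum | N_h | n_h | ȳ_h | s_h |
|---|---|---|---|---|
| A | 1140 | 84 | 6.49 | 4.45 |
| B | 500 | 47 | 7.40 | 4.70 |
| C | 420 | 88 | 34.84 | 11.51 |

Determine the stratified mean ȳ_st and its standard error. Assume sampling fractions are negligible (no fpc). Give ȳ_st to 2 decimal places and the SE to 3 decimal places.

ȳ_st = Σ W_h ȳ_h = (1140·6.49 + 500·7.40 + 420·34.84)/2060 = 12.49097
V̂(ȳ_st) = Σ W_h² s_h²/n_h, with W_h = N_h/N and N = 2060:
  stratum A: (1140/2060)²·4.45²/84 = 0.0721965
  stratum B: (500/2060)²·4.70²/47 = 0.0276888
  stratum C: (420/2060)²·11.51²/88 = 0.0625795
V̂(ȳ_st) = 0.162465
SE(ȳ_st) = √0.162465 = 0.403069

ȳ_st ≈ 12.49, SE ≈ 0.403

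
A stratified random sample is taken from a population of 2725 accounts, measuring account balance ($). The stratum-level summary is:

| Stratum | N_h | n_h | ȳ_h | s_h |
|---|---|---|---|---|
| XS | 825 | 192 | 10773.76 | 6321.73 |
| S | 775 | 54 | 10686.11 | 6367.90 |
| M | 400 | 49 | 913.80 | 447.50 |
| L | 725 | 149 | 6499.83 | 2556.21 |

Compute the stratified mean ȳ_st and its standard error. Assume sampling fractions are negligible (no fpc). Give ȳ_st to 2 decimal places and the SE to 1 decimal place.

ȳ_st = Σ W_h ȳ_h = (825·10773.76 + 775·10686.11 + 400·913.80 + 725·6499.83)/2725 = 8164.39780
V̂(ȳ_st) = Σ W_h² s_h²/n_h, with W_h = N_h/N and N = 2725:
  stratum XS: (825/2725)²·6321.73²/192 = 19078.6
  stratum S: (775/2725)²·6367.90²/54 = 60739.2
  stratum M: (400/2725)²·447.50²/49 = 88.0597
  stratum L: (725/2725)²·2556.21²/149 = 3104.2
V̂(ȳ_st) = 83010
SE(ȳ_st) = √83010 = 288.115

ȳ_st ≈ 8164.40, SE ≈ 288.1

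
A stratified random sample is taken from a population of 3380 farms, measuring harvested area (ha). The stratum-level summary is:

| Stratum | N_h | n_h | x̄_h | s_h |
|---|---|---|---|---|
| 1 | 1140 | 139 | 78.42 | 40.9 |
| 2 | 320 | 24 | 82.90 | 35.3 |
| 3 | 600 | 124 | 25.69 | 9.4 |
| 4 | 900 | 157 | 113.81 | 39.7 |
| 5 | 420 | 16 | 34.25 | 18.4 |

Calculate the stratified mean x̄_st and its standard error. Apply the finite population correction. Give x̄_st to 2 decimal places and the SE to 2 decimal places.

x̄_st = Σ W_h x̄_h = (1140·78.42 + 320·82.90 + 600·25.69 + 900·113.81 + 420·34.25)/3380 = 73.41858
V̂(x̄_st) = Σ W_h² (1 − n_h/N_h) s_h²/n_h, with W_h = N_h/N and N = 3380:
  stratum 1: (1140/3380)²·(1 − 139/1140)·40.9²/139 = 1.20209
  stratum 2: (320/3380)²·(1 − 24/320)·35.3²/24 = 0.430474
  stratum 3: (600/3380)²·(1 − 124/600)·9.4²/124 = 0.0178139
  stratum 4: (900/3380)²·(1 − 157/900)·39.7²/157 = 0.587597
  stratum 5: (420/3380)²·(1 − 16/420)·18.4²/16 = 0.314277
V̂(x̄_st) = 2.55225
SE(x̄_st) = √2.55225 = 1.59758

x̄_st ≈ 73.42, SE ≈ 1.60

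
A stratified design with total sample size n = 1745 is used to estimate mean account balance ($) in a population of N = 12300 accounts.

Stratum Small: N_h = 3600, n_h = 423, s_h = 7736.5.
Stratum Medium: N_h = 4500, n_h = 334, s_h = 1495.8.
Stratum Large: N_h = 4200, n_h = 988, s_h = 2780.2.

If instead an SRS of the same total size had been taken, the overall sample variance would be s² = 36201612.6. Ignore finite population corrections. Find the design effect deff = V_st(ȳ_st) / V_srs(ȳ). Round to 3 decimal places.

V̂(ȳ_st) = Σ W_h² s_h²/n_h, with W_h = N_h/N and N = 12300:
  stratum Small: (3600/12300)²·7736.5²/423 = 12121.1
  stratum Medium: (4500/12300)²·1495.8²/334 = 896.634
  stratum Large: (4200/12300)²·2780.2²/988 = 912.186
V_st = 13930
V_srs = s²/n = 36201612.6/1745 = 20745.9
deff = V_st / V_srs = 13930/20745.9 = 0.6715

deff ≈ 0.671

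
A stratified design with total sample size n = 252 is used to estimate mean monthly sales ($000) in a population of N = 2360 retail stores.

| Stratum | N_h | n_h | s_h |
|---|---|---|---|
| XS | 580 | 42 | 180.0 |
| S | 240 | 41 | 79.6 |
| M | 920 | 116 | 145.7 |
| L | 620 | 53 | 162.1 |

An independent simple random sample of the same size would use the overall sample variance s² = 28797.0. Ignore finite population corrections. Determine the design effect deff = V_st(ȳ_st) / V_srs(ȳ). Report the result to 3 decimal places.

V̂(ȳ_st) = Σ W_h² s_h²/n_h, with W_h = N_h/N and N = 2360:
  stratum XS: (580/2360)²·180.0²/42 = 46.5938
  stratum S: (240/2360)²·79.6²/41 = 1.59824
  stratum M: (920/2360)²·145.7²/116 = 27.8108
  stratum L: (620/2360)²·162.1²/53 = 34.2176
V_st = 110.22
V_srs = s²/n = 28797.0/252 = 114.274
deff = V_st / V_srs = 110.22/114.274 = 0.9645

deff ≈ 0.965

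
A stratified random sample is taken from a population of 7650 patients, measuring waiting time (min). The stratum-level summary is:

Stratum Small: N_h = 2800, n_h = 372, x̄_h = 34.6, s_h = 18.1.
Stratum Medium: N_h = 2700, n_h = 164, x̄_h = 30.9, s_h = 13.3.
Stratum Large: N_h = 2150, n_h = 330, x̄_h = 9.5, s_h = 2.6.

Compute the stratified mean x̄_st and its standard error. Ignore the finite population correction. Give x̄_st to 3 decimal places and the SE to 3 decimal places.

x̄_st ≈ 26.240, SE ≈ 0.504

x̄_st = Σ W_h x̄_h = (2800·34.6 + 2700·30.9 + 2150·9.5)/7650 = 26.23987
V̂(x̄_st) = Σ W_h² s_h²/n_h, with W_h = N_h/N and N = 7650:
  stratum Small: (2800/7650)²·18.1²/372 = 0.11798
  stratum Medium: (2700/7650)²·13.3²/164 = 0.134358
  stratum Large: (2150/7650)²·2.6²/330 = 0.00161803
V̂(x̄_st) = 0.253956
SE(x̄_st) = √0.253956 = 0.50394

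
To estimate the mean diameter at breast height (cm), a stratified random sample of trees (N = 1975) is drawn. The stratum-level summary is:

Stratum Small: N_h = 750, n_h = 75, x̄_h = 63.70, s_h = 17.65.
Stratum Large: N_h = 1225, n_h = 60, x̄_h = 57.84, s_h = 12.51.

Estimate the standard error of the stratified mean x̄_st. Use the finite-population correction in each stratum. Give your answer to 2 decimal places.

SE(x̄_st) ≈ 1.22

V̂(x̄_st) = Σ W_h² (1 − n_h/N_h) s_h²/n_h, with W_h = N_h/N and N = 1975:
  stratum Small: (750/1975)²·(1 − 75/750)·17.65²/75 = 0.539087
  stratum Large: (1225/1975)²·(1 − 60/1225)·12.51²/60 = 0.954314
V̂(x̄_st) = 1.4934
SE(x̄_st) = √1.4934 = 1.22205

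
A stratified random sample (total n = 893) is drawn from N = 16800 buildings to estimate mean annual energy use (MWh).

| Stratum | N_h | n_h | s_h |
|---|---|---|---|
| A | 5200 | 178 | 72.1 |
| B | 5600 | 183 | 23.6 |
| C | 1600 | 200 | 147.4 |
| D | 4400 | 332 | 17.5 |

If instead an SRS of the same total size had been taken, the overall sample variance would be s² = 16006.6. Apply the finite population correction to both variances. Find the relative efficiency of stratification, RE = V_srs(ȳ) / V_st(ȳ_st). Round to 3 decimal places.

RE ≈ 4.297

V̂(ȳ_st) = Σ W_h² (1 − n_h/N_h) s_h²/n_h, with W_h = N_h/N and N = 16800:
  stratum A: (5200/16800)²·(1 − 178/5200)·72.1²/178 = 2.70217
  stratum B: (5600/16800)²·(1 − 183/5600)·23.6²/183 = 0.327116
  stratum C: (1600/16800)²·(1 − 200/1600)·147.4²/200 = 0.862173
  stratum D: (4400/16800)²·(1 − 332/4400)·17.5²/332 = 0.0584996
V_st = 3.94995
V_srs = (1 − 893/16800)·16006.6/893 = 16.9718
Relative efficiency = V_srs / V_st = 16.9718/3.94995 = 4.2967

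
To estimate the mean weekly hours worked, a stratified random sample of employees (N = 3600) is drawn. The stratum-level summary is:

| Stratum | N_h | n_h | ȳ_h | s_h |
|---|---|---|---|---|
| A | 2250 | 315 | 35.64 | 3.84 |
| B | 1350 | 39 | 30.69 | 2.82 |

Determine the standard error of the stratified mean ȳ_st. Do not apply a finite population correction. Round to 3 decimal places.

SE(ȳ_st) ≈ 0.217

V̂(ȳ_st) = Σ W_h² s_h²/n_h, with W_h = N_h/N and N = 3600:
  stratum A: (2250/3600)²·3.84²/315 = 0.0182857
  stratum B: (1350/3600)²·2.82²/39 = 0.0286745
V̂(ȳ_st) = 0.0469602
SE(ȳ_st) = √0.0469602 = 0.216703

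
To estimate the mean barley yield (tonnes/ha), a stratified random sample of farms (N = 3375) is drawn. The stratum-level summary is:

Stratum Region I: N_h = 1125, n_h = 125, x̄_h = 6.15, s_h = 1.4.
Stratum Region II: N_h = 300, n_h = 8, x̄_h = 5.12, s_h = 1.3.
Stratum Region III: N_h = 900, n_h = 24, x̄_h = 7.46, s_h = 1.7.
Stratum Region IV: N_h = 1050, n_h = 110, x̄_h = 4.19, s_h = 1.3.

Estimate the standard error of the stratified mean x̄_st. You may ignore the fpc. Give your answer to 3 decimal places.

SE(x̄_st) ≈ 0.116

V̂(x̄_st) = Σ W_h² s_h²/n_h, with W_h = N_h/N and N = 3375:
  stratum Region I: (1125/3375)²·1.4²/125 = 0.00174222
  stratum Region II: (300/3375)²·1.3²/8 = 0.00166914
  stratum Region III: (900/3375)²·1.7²/24 = 0.00856296
  stratum Region IV: (1050/3375)²·1.3²/110 = 0.00148705
V̂(x̄_st) = 0.0134614
SE(x̄_st) = √0.0134614 = 0.116023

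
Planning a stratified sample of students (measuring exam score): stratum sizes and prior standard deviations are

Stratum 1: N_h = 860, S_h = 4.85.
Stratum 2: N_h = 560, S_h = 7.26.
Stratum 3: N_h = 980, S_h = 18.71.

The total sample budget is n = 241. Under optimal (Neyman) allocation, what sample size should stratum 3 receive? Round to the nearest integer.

Neyman allocation: n_h = n · N_h S_h / Σ N_i S_i, with n = 241.
  stratum 1: N_h·S_h = 860·4.85 = 4171.00
  stratum 2: N_h·S_h = 560·7.26 = 4065.60
  stratum 3: N_h·S_h = 980·18.71 = 18335.80
Σ N_h S_h = 26572.40
n for stratum 3 = 241·18335.80/26572.40 = 166.298 → 166

166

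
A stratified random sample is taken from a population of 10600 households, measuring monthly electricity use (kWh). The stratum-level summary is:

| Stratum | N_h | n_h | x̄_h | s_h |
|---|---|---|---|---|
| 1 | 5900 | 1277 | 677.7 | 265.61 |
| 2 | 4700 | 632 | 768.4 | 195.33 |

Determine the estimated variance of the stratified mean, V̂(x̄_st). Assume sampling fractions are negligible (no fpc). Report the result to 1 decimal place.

V̂(x̄_st) ≈ 29.0

V̂(x̄_st) = Σ W_h² s_h²/n_h, with W_h = N_h/N and N = 10600:
  stratum 1: (5900/10600)²·265.61²/1277 = 17.1155
  stratum 2: (4700/10600)²·195.33²/632 = 11.8687
V̂(x̄_st) = 28.9843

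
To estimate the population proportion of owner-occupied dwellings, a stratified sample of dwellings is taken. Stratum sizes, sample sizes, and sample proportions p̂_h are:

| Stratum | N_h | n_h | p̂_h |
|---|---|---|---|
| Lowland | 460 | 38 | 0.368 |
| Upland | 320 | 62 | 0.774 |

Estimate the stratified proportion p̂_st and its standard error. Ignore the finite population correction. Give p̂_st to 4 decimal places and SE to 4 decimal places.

p̂_st ≈ 0.5346, SE ≈ 0.0517

N = 780; stratum weights W_h = N_h/N.
p̂_st = Σ W_h p̂_h = (460·0.368 + 320·0.774)/780 = 0.53456
V̂(p̂_st) = Σ W_h² p̂_h(1−p̂_h)/(n_h−1):
  stratum Lowland: (460/780)²·0.368·0.632/37 = 0.0021862
  stratum Upland: (320/780)²·0.774·0.226/61 = 0.000482648
V̂(p̂_st) = 0.00266885; SE = √V̂ = 0.0516609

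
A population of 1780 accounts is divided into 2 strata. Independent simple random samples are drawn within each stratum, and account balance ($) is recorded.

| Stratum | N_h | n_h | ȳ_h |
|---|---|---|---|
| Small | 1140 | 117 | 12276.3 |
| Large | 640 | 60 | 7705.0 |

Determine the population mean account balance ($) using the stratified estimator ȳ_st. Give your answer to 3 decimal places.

N = Σ N_h = 1780. Stratum weights W_h = N_h/N.
ȳ_st = (1140·12276.3 + 640·7705.0) / 1780 = 10632.68652

ȳ_st ≈ 10632.687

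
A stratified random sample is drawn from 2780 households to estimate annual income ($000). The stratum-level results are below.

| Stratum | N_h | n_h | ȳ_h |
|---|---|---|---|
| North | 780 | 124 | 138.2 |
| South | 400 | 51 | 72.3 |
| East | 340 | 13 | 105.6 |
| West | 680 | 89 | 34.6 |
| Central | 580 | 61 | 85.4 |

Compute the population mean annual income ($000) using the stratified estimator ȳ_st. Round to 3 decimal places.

N = Σ N_h = 2780. Stratum weights W_h = N_h/N.
ȳ_st = (780·138.2 + 400·72.3 + 340·105.6 + 680·34.6 + 580·85.4) / 2780 = 88.37410

ȳ_st ≈ 88.374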